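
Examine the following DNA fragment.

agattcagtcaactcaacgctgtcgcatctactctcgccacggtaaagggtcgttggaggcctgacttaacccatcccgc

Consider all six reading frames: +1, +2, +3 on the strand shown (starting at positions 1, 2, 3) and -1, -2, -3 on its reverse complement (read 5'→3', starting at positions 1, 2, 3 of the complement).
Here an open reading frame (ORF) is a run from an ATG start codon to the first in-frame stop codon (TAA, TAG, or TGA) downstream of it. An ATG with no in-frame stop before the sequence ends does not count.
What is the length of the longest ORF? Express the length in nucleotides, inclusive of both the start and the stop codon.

15

Reverse complement (5'→3'): GCGGGATGGGTTAAGTCAGGCCTCCAACGACCCTTTACCGTGGCGAGAGTAGATGCGACAGCGTTGAGTTGACTGAATCT
Frame +1: AGA TTC AGT CAA CTC AAC GCT GTC GCA TCT ACT CTC GCC ACG GTA AAG GGT CGT TGG AGG CCT GAC TTA ACC CAT CCC — no ATG→stop ORF.
Frame +2: GAT TCA GTC AAC TCA ACG CTG TCG CAT CTA CTC TCG CCA CGG TAA AGG GTC GTT GGA GGC CTG ACT TAA CCC ATC CCG — no ATG→stop ORF.
Frame +3: ATT CAG TCA ACT CAA CGC TGT CGC ATC TAC TCT CGC CAC GGT AAA GGG TCG TTG GAG GCC TGA CTT AAC CCA TCC CGC — no ATG→stop ORF.
Frame -1: GCG GGA TGG GTT AAG TCA GGC CTC CAA CGA CCC TTT ACC GTG GCG AGA GTA GAT GCG ACA GCG TTG AGT TGA CTG AAT — no ATG→stop ORF.
Frame -2: CGG GAT GGG TTA AGT CAG GCC TCC AAC GAC CCT TTA CCG TGG CGA GAG TAG ATG CGA CAG CGT TGA GTT GAC TGA ATC — ATG at 53, stop TGA at 65 → 15 nt.
Frame -3: GGG ATG GGT TAA GTC AGG CCT CCA ACG ACC CTT TAC CGT GGC GAG AGT AGA TGC GAC AGC GTT GAG TTG ACT GAA TCT — ATG at 6, stop TAA at 12 → 9 nt.
Longest: frame -2, positions 53–67, 15 nt = 5 codons = 4 aa. → 15 nucleotides.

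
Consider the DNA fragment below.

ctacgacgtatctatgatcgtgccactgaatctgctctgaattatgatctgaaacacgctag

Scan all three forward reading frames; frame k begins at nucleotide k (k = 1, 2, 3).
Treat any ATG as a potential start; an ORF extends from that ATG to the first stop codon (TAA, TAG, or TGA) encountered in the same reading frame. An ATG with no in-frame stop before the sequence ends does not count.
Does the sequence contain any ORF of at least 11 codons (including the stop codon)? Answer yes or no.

no

Frame 1: CTA CGA CGT ATC TAT GAT CGT GCC ACT GAA TCT GCT CTG AAT TAT GAT CTG AAA CAC GCT — no ATG→stop ORF.
Frame 2: TAC GAC GTA TCT ATG ATC GTG CCA CTG AAT CTG CTC TGA ATT ATG ATC TGA AAC ACG CTA — ATG at 14, stop TGA at 38 → 27 nt; ATG at 44, stop TGA at 50 → 9 nt.
Frame 3: ACG ACG TAT CTA TGA TCG TGC CAC TGA ATC TGC TCT GAA TTA TGA TCT GAA ACA CGC TAG — no ATG→stop ORF.
Largest ORF found is 9 codons < 11, so no.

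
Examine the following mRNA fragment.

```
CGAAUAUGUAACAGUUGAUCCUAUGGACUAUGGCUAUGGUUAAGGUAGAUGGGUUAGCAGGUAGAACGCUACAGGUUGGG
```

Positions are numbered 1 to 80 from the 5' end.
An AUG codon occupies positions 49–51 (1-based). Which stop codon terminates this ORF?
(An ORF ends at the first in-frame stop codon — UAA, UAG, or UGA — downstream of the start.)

UAG

Codons from position 49: AUG (49–51), GGU (52–54), UAG (55–57).
The first in-frame stop codon is UAG.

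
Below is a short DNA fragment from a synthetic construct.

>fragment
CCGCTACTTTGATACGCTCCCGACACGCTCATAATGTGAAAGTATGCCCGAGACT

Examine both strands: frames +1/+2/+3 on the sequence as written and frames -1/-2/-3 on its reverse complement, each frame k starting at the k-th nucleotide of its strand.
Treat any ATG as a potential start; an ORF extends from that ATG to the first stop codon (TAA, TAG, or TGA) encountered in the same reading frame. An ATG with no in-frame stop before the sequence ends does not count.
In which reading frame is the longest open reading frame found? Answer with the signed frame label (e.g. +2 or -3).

Reverse complement (5'→3'): AGTCTCGGGCATACTTTCACATTATGAGCGTGTCGGGAGCGTATCAAAGTAGCGG
Frame +1: CCG CTA CTT TGA TAC GCT CCC GAC ACG CTC ATA ATG TGA AAG TAT GCC CGA GAC — ATG at 34, stop TGA at 37 → 6 nt.
Frame +2: CGC TAC TTT GAT ACG CTC CCG ACA CGC TCA TAA TGT GAA AGT ATG CCC GAG ACT — no ATG→stop ORF.
Frame +3: GCT ACT TTG ATA CGC TCC CGA CAC GCT CAT AAT GTG AAA GTA TGC CCG AGA — no ATG→stop ORF.
Frame -1: AGT CTC GGG CAT ACT TTC ACA TTA TGA GCG TGT CGG GAG CGT ATC AAA GTA GCG — no ATG→stop ORF.
Frame -2: GTC TCG GGC ATA CTT TCA CAT TAT GAG CGT GTC GGG AGC GTA TCA AAG TAG CGG — no ATG→stop ORF.
Frame -3: TCT CGG GCA TAC TTT CAC ATT ATG AGC GTG TCG GGA GCG TAT CAA AGT AGC — no ATG→stop ORF.
Longest ORF is 6 nt in frame +1 (positions 34–39).

+1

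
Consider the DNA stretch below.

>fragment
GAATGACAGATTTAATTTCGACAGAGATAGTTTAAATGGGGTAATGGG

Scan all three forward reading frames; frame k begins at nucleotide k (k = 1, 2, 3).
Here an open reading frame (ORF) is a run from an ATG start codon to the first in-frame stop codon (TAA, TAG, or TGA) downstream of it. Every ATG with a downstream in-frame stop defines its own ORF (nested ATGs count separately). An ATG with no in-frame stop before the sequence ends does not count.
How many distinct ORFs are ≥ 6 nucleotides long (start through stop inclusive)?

Frame 1: GAA TGA CAG ATT TAA TTT CGA CAG AGA TAG TTT AAA TGG GGT AAT GGG — no ATG→stop ORF.
Frame 2: AAT GAC AGA TTT AAT TTC GAC AGA GAT AGT TTA AAT GGG GTA ATG — no ATG→stop ORF.
Frame 3: ATG ACA GAT TTA ATT TCG ACA GAG ATA GTT TAA ATG GGG TAA TGG — ATG at 3, stop TAA at 33 → 33 nt; ATG at 36, stop TAA at 42 → 9 nt.
ORFs ≥ 6 nucleotides: frame 3 3–35 (33 nucleotides), frame 3 36–44 (9 nucleotides). Count = 2.

2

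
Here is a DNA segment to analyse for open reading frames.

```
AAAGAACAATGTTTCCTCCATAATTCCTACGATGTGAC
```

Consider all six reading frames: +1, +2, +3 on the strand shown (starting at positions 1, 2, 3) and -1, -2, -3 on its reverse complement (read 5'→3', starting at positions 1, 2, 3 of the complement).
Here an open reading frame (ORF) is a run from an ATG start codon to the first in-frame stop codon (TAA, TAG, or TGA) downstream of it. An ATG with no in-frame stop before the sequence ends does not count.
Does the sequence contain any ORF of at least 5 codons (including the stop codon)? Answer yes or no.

yes

Reverse complement (5'→3'): GTCACATCGTAGGAATTATGGAGGAAACATTGTTCTTT
Frame +1: AAA GAA CAA TGT TTC CTC CAT AAT TCC TAC GAT GTG — no ATG→stop ORF.
Frame +2: AAG AAC AAT GTT TCC TCC ATA ATT CCT ACG ATG TGA — ATG at 32, stop TGA at 35 → 6 nt.
Frame +3: AGA ACA ATG TTT CCT CCA TAA TTC CTA CGA TGT GAC — ATG at 9, stop TAA at 21 → 15 nt.
Frame -1: GTC ACA TCG TAG GAA TTA TGG AGG AAA CAT TGT TCT — no ATG→stop ORF.
Frame -2: TCA CAT CGT AGG AAT TAT GGA GGA AAC ATT GTT CTT — no ATG→stop ORF.
Frame -3: CAC ATC GTA GGA ATT ATG GAG GAA ACA TTG TTC TTT — no ATG→stop ORF.
Frame +3 has an ORF of 5 codons (positions 9–23) ≥ 5, so yes.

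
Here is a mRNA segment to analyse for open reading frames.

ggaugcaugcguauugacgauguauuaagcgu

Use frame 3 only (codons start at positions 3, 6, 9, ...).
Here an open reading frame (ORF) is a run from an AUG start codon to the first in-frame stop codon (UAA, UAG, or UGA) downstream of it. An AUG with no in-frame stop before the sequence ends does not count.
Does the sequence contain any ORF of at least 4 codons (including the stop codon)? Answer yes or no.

Frame 3: AUG CAU GCG UAU UGA CGA UGU AUU AAG CGU — AUG at 3, stop UGA at 15 → 15 nt.
Frame 3 has an ORF of 5 codons (positions 3–17) ≥ 4, so yes.

yes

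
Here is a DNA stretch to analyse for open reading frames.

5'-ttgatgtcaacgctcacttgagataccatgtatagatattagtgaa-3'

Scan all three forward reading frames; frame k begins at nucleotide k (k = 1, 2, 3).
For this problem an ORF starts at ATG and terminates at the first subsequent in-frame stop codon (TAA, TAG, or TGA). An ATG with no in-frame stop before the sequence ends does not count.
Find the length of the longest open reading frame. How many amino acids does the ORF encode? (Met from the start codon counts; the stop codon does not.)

Frame 1: TTG ATG TCA ACG CTC ACT TGA GAT ACC ATG TAT AGA TAT TAG TGA — ATG at 4, stop TGA at 19 → 18 nt; ATG at 28, stop TAG at 40 → 15 nt.
Frame 2: TGA TGT CAA CGC TCA CTT GAG ATA CCA TGT ATA GAT ATT AGT GAA — no ATG→stop ORF.
Frame 3: GAT GTC AAC GCT CAC TTG AGA TAC CAT GTA TAG ATA TTA GTG — no ATG→stop ORF.
Longest: frame 1, positions 4–21, 18 nt = 6 codons = 5 aa. → 5 amino acids.

5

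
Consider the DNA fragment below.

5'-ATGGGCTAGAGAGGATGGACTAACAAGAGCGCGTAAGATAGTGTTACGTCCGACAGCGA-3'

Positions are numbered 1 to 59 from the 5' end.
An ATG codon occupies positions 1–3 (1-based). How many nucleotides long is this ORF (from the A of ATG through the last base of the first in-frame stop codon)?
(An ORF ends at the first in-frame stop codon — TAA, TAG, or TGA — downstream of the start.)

Codons from position 1: ATG (1–3), GGC (4–6), TAG (7–9).
TAG is the first in-frame stop; ORF spans 1–9, 9 nucleotides.

9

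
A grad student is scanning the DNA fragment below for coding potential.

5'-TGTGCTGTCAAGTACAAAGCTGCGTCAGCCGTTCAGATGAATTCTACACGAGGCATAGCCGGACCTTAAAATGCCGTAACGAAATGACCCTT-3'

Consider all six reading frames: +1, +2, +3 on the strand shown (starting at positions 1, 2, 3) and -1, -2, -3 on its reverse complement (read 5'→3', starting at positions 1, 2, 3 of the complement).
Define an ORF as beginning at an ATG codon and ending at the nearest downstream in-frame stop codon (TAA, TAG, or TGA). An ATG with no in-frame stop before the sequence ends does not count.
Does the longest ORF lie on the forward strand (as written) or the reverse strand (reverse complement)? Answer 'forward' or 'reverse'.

Reverse complement (5'→3'): AAGGGTCATTTCGTTACGGCATTTTAAGGTCCGGCTATGCCTCGTGTAGAATTCATCTGAACGGCTGACGCAGCTTTGTACTTGACAGCACA
Frame +1: TGT GCT GTC AAG TAC AAA GCT GCG TCA GCC GTT CAG ATG AAT TCT ACA CGA GGC ATA GCC GGA CCT TAA AAT GCC GTA ACG AAA TGA CCC — ATG at 37, stop TAA at 67 → 33 nt.
Frame +2: GTG CTG TCA AGT ACA AAG CTG CGT CAG CCG TTC AGA TGA ATT CTA CAC GAG GCA TAG CCG GAC CTT AAA ATG CCG TAA CGA AAT GAC CCT — ATG at 71, stop TAA at 77 → 9 nt.
Frame +3: TGC TGT CAA GTA CAA AGC TGC GTC AGC CGT TCA GAT GAA TTC TAC ACG AGG CAT AGC CGG ACC TTA AAA TGC CGT AAC GAA ATG ACC CTT — no ATG→stop ORF.
Frame -1: AAG GGT CAT TTC GTT ACG GCA TTT TAA GGT CCG GCT ATG CCT CGT GTA GAA TTC ATC TGA ACG GCT GAC GCA GCT TTG TAC TTG ACA GCA — ATG at 37, stop TGA at 58 → 24 nt.
Frame -2: AGG GTC ATT TCG TTA CGG CAT TTT AAG GTC CGG CTA TGC CTC GTG TAG AAT TCA TCT GAA CGG CTG ACG CAG CTT TGT ACT TGA CAG CAC — no ATG→stop ORF.
Frame -3: GGG TCA TTT CGT TAC GGC ATT TTA AGG TCC GGC TAT GCC TCG TGT AGA ATT CAT CTG AAC GGC TGA CGC AGC TTT GTA CTT GAC AGC ACA — no ATG→stop ORF.
Forward-strand max 33 nt; reverse-strand max 24 nt. The forward strand has the longer ORF.

forward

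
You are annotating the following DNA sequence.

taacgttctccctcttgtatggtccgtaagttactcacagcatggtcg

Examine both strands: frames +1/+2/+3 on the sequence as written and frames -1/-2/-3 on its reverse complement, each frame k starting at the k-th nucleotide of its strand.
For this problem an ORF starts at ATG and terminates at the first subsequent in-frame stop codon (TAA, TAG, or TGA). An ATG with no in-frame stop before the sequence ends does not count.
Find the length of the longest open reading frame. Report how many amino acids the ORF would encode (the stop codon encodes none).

2

Reverse complement (5'→3'): CGACCATGCTGTGAGTAACTTACGGACCATACAAGAGGGAGAACGTTA
Frame +1: TAA CGT TCT CCC TCT TGT ATG GTC CGT AAG TTA CTC ACA GCA TGG TCG — no ATG→stop ORF.
Frame +2: AAC GTT CTC CCT CTT GTA TGG TCC GTA AGT TAC TCA CAG CAT GGT — no ATG→stop ORF.
Frame +3: ACG TTC TCC CTC TTG TAT GGT CCG TAA GTT ACT CAC AGC ATG GTC — no ATG→stop ORF.
Frame -1: CGA CCA TGC TGT GAG TAA CTT ACG GAC CAT ACA AGA GGG AGA ACG TTA — no ATG→stop ORF.
Frame -2: GAC CAT GCT GTG AGT AAC TTA CGG ACC ATA CAA GAG GGA GAA CGT — no ATG→stop ORF.
Frame -3: ACC ATG CTG TGA GTA ACT TAC GGA CCA TAC AAG AGG GAG AAC GTT — ATG at 6, stop TGA at 12 → 9 nt.
Longest: frame -3, positions 6–14, 9 nt = 3 codons = 2 aa. → 2 amino acids.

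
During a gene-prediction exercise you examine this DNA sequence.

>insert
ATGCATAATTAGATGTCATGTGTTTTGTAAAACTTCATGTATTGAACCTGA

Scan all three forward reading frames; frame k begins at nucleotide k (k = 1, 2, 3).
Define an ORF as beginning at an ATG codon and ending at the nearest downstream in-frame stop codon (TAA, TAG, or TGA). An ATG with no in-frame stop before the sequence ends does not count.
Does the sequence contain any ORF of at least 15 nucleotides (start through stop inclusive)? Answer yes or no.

yes

Frame 1: ATG CAT AAT TAG ATG TCA TGT GTT TTG TAA AAC TTC ATG TAT TGA ACC TGA — ATG at 1, stop TAG at 10 → 12 nt; ATG at 13, stop TAA at 28 → 18 nt; ATG at 37, stop TGA at 43 → 9 nt.
Frame 2: TGC ATA ATT AGA TGT CAT GTG TTT TGT AAA ACT TCA TGT ATT GAA CCT — no ATG→stop ORF.
Frame 3: GCA TAA TTA GAT GTC ATG TGT TTT GTA AAA CTT CAT GTA TTG AAC CTG — no ATG→stop ORF.
Frame 1 has an ORF of 18 nucleotides (positions 13–30) ≥ 15, so yes.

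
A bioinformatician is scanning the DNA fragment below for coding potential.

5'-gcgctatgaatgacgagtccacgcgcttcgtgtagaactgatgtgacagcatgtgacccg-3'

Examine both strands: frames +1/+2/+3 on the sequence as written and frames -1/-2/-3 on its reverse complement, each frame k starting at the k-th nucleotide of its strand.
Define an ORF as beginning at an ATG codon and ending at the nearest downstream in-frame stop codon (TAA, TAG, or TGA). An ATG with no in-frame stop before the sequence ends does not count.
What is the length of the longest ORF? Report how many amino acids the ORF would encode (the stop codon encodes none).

9

Reverse complement (5'→3'): CGGGTCACATGCTGTCACATCAGTTCTACACGAAGCGCGTGGACTCGTCATTCATAGCGC
Frame +1: GCG CTA TGA ATG ACG AGT CCA CGC GCT TCG TGT AGA ACT GAT GTG ACA GCA TGT GAC CCG — no ATG→stop ORF.
Frame +2: CGC TAT GAA TGA CGA GTC CAC GCG CTT CGT GTA GAA CTG ATG TGA CAG CAT GTG ACC — ATG at 41, stop TGA at 44 → 6 nt.
Frame +3: GCT ATG AAT GAC GAG TCC ACG CGC TTC GTG TAG AAC TGA TGT GAC AGC ATG TGA CCC — ATG at 6, stop TAG at 33 → 30 nt; ATG at 51, stop TGA at 54 → 6 nt.
Frame -1: CGG GTC ACA TGC TGT CAC ATC AGT TCT ACA CGA AGC GCG TGG ACT CGT CAT TCA TAG CGC — no ATG→stop ORF.
Frame -2: GGG TCA CAT GCT GTC ACA TCA GTT CTA CAC GAA GCG CGT GGA CTC GTC ATT CAT AGC — no ATG→stop ORF.
Frame -3: GGT CAC ATG CTG TCA CAT CAG TTC TAC ACG AAG CGC GTG GAC TCG TCA TTC ATA GCG — no ATG→stop ORF.
Longest: frame +3, positions 6–35, 30 nt = 10 codons = 9 aa. → 9 amino acids.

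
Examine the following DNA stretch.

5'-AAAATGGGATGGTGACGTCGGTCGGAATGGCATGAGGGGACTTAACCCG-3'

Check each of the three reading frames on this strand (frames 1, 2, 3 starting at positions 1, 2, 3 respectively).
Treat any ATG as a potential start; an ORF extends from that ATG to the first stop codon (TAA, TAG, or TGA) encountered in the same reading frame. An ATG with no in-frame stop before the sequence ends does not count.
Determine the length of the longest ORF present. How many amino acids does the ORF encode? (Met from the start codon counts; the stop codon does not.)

Frame 1: AAA ATG GGA TGG TGA CGT CGG TCG GAA TGG CAT GAG GGG ACT TAA CCC — ATG at 4, stop TGA at 13 → 12 nt.
Frame 2: AAA TGG GAT GGT GAC GTC GGT CGG AAT GGC ATG AGG GGA CTT AAC CCG — no ATG→stop ORF.
Frame 3: AAT GGG ATG GTG ACG TCG GTC GGA ATG GCA TGA GGG GAC TTA ACC — ATG at 9, stop TGA at 33 → 27 nt; ATG at 27, stop TGA at 33 → 9 nt.
Longest: frame 3, positions 9–35, 27 nt = 9 codons = 8 aa. → 8 amino acids.

8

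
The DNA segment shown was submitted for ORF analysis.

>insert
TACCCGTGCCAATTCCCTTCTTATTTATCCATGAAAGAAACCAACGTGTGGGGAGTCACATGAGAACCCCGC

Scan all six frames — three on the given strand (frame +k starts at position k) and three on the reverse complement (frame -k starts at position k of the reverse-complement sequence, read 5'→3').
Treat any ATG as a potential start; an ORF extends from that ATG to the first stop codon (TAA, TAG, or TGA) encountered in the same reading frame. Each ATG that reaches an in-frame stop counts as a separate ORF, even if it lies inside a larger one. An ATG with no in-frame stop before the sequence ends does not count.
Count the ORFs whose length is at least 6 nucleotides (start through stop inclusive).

3

Reverse complement (5'→3'): GCGGGGTTCTCATGTGACTCCCCACACGTTGGTTTCTTTCATGGATAAATAAGAAGGGAATTGGCACGGGTA
Frame +1: TAC CCG TGC CAA TTC CCT TCT TAT TTA TCC ATG AAA GAA ACC AAC GTG TGG GGA GTC ACA TGA GAA CCC CGC — ATG at 31, stop TGA at 61 → 33 nt.
Frame +2: ACC CGT GCC AAT TCC CTT CTT ATT TAT CCA TGA AAG AAA CCA ACG TGT GGG GAG TCA CAT GAG AAC CCC — no ATG→stop ORF.
Frame +3: CCC GTG CCA ATT CCC TTC TTA TTT ATC CAT GAA AGA AAC CAA CGT GTG GGG AGT CAC ATG AGA ACC CCG — no ATG→stop ORF.
Frame -1: GCG GGG TTC TCA TGT GAC TCC CCA CAC GTT GGT TTC TTT CAT GGA TAA ATA AGA AGG GAA TTG GCA CGG GTA — no ATG→stop ORF.
Frame -2: CGG GGT TCT CAT GTG ACT CCC CAC ACG TTG GTT TCT TTC ATG GAT AAA TAA GAA GGG AAT TGG CAC GGG — ATG at 41, stop TAA at 50 → 12 nt.
Frame -3: GGG GTT CTC ATG TGA CTC CCC ACA CGT TGG TTT CTT TCA TGG ATA AAT AAG AAG GGA ATT GGC ACG GGT — ATG at 12, stop TGA at 15 → 6 nt.
ORFs ≥ 6 nucleotides: frame +1 31–63 (33 nucleotides), frame -2 41–52 (12 nucleotides), frame -3 12–17 (6 nucleotides). Count = 3.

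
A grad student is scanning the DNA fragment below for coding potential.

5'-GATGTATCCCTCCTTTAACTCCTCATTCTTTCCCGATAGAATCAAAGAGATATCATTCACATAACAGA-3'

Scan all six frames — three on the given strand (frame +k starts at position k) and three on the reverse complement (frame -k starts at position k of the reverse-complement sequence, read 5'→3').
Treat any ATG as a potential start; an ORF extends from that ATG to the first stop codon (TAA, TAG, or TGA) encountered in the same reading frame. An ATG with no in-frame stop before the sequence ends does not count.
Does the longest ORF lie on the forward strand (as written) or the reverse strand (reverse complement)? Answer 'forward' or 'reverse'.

forward

Reverse complement (5'→3'): TCTGTTATGTGAATGATATCTCTTTGATTCTATCGGGAAAGAATGAGGAGTTAAAGGAGGGATACATC
Frame +1: GAT GTA TCC CTC CTT TAA CTC CTC ATT CTT TCC CGA TAG AAT CAA AGA GAT ATC ATT CAC ATA ACA — no ATG→stop ORF.
Frame +2: ATG TAT CCC TCC TTT AAC TCC TCA TTC TTT CCC GAT AGA ATC AAA GAG ATA TCA TTC ACA TAA CAG — ATG at 2, stop TAA at 62 → 63 nt.
Frame +3: TGT ATC CCT CCT TTA ACT CCT CAT TCT TTC CCG ATA GAA TCA AAG AGA TAT CAT TCA CAT AAC AGA — no ATG→stop ORF.
Frame -1: TCT GTT ATG TGA ATG ATA TCT CTT TGA TTC TAT CGG GAA AGA ATG AGG AGT TAA AGG AGG GAT ACA — ATG at 7, stop TGA at 10 → 6 nt; ATG at 13, stop TGA at 25 → 15 nt; ATG at 43, stop TAA at 52 → 12 nt.
Frame -2: CTG TTA TGT GAA TGA TAT CTC TTT GAT TCT ATC GGG AAA GAA TGA GGA GTT AAA GGA GGG ATA CAT — no ATG→stop ORF.
Frame -3: TGT TAT GTG AAT GAT ATC TCT TTG ATT CTA TCG GGA AAG AAT GAG GAG TTA AAG GAG GGA TAC ATC — no ATG→stop ORF.
Forward-strand max 63 nt; reverse-strand max 15 nt. The forward strand has the longer ORF.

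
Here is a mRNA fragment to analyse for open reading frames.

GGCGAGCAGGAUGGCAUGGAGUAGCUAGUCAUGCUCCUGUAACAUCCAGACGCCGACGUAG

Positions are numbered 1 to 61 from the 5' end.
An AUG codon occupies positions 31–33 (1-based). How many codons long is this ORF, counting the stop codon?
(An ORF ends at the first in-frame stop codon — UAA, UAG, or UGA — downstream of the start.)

Codons from position 31: AUG (31–33), CUC (34–36), CUG (37–39), UAA (40–42).
UAA is the first in-frame stop; that's 4 codons including the stop.

4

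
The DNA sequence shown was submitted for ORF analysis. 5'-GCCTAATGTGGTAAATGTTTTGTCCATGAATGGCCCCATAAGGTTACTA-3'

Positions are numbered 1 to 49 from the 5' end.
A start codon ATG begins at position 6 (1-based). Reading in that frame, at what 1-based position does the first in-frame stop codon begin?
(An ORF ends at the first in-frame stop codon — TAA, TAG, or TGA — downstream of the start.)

Codons from position 6: ATG (6–8), TGG (9–11), TAA (12–14).
TAA is a stop codon; it begins at position 12.

12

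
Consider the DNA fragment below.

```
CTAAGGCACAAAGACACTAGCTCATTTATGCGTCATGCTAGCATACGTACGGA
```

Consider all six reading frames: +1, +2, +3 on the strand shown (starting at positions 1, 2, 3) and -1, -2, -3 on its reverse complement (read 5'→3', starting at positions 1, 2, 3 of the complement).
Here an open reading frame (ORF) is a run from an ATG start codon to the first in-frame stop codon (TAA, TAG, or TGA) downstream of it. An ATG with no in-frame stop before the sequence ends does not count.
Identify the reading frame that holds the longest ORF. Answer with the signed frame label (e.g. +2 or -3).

-3

Reverse complement (5'→3'): TCCGTACGTATGCTAGCATGACGCATAAATGAGCTAGTGTCTTTGTGCCTTAG
Frame +1: CTA AGG CAC AAA GAC ACT AGC TCA TTT ATG CGT CAT GCT AGC ATA CGT ACG — no ATG→stop ORF.
Frame +2: TAA GGC ACA AAG ACA CTA GCT CAT TTA TGC GTC ATG CTA GCA TAC GTA CGG — no ATG→stop ORF.
Frame +3: AAG GCA CAA AGA CAC TAG CTC ATT TAT GCG TCA TGC TAG CAT ACG TAC GGA — no ATG→stop ORF.
Frame -1: TCC GTA CGT ATG CTA GCA TGA CGC ATA AAT GAG CTA GTG TCT TTG TGC CTT — ATG at 10, stop TGA at 19 → 12 nt.
Frame -2: CCG TAC GTA TGC TAG CAT GAC GCA TAA ATG AGC TAG TGT CTT TGT GCC TTA — ATG at 29, stop TAG at 35 → 9 nt.
Frame -3: CGT ACG TAT GCT AGC ATG ACG CAT AAA TGA GCT AGT GTC TTT GTG CCT TAG — ATG at 18, stop TGA at 30 → 15 nt.
Longest ORF is 15 nt in frame -3 (positions 18–32).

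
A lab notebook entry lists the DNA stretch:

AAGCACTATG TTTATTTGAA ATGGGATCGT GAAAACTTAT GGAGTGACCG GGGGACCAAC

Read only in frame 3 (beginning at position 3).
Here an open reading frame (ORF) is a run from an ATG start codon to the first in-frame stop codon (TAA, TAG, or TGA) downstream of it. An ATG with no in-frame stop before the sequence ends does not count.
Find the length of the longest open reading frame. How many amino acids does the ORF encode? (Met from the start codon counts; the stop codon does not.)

3

Frame 3: GCA CTA TGT TTA TTT GAA ATG GGA TCG TGA AAA CTT ATG GAG TGA CCG GGG GAC CAA — ATG at 21, stop TGA at 30 → 12 nt; ATG at 39, stop TGA at 45 → 9 nt.
Longest: frame 3, positions 21–32, 12 nt = 4 codons = 3 aa. → 3 amino acids.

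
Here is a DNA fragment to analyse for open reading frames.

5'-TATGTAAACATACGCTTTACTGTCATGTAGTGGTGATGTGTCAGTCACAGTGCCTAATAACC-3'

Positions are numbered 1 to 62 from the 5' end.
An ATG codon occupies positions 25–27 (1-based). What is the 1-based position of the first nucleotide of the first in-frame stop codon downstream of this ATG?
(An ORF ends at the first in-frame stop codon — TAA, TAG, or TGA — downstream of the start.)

28

Codons from position 25: ATG (25–27), TAG (28–30).
TAG is a stop codon; it begins at position 28.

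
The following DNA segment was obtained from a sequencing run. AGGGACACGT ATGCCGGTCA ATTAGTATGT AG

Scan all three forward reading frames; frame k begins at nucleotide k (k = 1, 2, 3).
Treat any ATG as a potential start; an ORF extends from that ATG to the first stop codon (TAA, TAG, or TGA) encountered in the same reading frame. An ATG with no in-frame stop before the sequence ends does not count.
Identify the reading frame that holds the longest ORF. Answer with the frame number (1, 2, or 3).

Frame 1: AGG GAC ACG TAT GCC GGT CAA TTA GTA TGT — no ATG→stop ORF.
Frame 2: GGG ACA CGT ATG CCG GTC AAT TAG TAT GTA — ATG at 11, stop TAG at 23 → 15 nt.
Frame 3: GGA CAC GTA TGC CGG TCA ATT AGT ATG TAG — ATG at 27, stop TAG at 30 → 6 nt.
Longest ORF is 15 nt in frame 2 (positions 11–25).

2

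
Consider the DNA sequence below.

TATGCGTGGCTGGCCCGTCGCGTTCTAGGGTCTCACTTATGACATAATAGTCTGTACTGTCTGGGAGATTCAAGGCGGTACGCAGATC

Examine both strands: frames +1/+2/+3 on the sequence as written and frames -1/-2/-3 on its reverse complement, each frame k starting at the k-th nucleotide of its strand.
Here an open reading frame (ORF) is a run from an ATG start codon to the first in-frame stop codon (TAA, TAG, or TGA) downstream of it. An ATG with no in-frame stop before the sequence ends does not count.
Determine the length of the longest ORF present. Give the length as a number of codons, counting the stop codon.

9

Reverse complement (5'→3'): GATCTGCGTACCGCCTTGAATCTCCCAGACAGTACAGACTATTATGTCATAAGTGAGACCCTAGAACGCGACGGGCCAGCCACGCATA
Frame +1: TAT GCG TGG CTG GCC CGT CGC GTT CTA GGG TCT CAC TTA TGA CAT AAT AGT CTG TAC TGT CTG GGA GAT TCA AGG CGG TAC GCA GAT — no ATG→stop ORF.
Frame +2: ATG CGT GGC TGG CCC GTC GCG TTC TAG GGT CTC ACT TAT GAC ATA ATA GTC TGT ACT GTC TGG GAG ATT CAA GGC GGT ACG CAG ATC — ATG at 2, stop TAG at 26 → 27 nt.
Frame +3: TGC GTG GCT GGC CCG TCG CGT TCT AGG GTC TCA CTT ATG ACA TAA TAG TCT GTA CTG TCT GGG AGA TTC AAG GCG GTA CGC AGA — ATG at 39, stop TAA at 45 → 9 nt.
Frame -1: GAT CTG CGT ACC GCC TTG AAT CTC CCA GAC AGT ACA GAC TAT TAT GTC ATA AGT GAG ACC CTA GAA CGC GAC GGG CCA GCC ACG CAT — no ATG→stop ORF.
Frame -2: ATC TGC GTA CCG CCT TGA ATC TCC CAG ACA GTA CAG ACT ATT ATG TCA TAA GTG AGA CCC TAG AAC GCG ACG GGC CAG CCA CGC ATA — ATG at 44, stop TAA at 50 → 9 nt.
Frame -3: TCT GCG TAC CGC CTT GAA TCT CCC AGA CAG TAC AGA CTA TTA TGT CAT AAG TGA GAC CCT AGA ACG CGA CGG GCC AGC CAC GCA — no ATG→stop ORF.
Longest: frame +2, positions 2–28, 27 nt = 9 codons = 8 aa. → 9 codons.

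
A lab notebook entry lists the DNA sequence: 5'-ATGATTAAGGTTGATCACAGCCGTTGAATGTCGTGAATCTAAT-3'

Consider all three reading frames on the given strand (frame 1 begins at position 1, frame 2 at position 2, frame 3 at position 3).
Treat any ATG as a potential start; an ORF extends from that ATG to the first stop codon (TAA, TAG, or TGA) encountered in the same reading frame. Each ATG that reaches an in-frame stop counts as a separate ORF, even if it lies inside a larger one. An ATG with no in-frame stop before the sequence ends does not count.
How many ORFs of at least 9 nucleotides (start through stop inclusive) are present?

Frame 1: ATG ATT AAG GTT GAT CAC AGC CGT TGA ATG TCG TGA ATC TAA — ATG at 1, stop TGA at 25 → 27 nt; ATG at 28, stop TGA at 34 → 9 nt.
Frame 2: TGA TTA AGG TTG ATC ACA GCC GTT GAA TGT CGT GAA TCT AAT — no ATG→stop ORF.
Frame 3: GAT TAA GGT TGA TCA CAG CCG TTG AAT GTC GTG AAT CTA — no ATG→stop ORF.
ORFs ≥ 9 nucleotides: frame 1 1–27 (27 nucleotides), frame 1 28–36 (9 nucleotides). Count = 2.

2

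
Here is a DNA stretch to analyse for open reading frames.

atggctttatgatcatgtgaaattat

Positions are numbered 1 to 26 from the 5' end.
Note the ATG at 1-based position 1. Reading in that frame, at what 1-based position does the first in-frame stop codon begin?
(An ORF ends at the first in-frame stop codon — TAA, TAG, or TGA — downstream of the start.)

10

Codons from position 1: ATG (1–3), GCT (4–6), TTA (7–9), TGA (10–12).
TGA is a stop codon; it begins at position 10.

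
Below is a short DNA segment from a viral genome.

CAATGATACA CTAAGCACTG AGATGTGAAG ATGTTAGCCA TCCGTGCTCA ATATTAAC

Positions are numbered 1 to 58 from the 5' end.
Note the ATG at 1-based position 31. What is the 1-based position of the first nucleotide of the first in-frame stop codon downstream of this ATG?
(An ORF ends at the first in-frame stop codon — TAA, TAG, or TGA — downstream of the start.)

55

Codons from position 31: ATG (31–33), TTA (34–36), GCC (37–39), ATC (40–42), CGT (43–45), GCT (46–48), CAA (49–51), TAT (52–54), TAA (55–57).
TAA is a stop codon; it begins at position 55.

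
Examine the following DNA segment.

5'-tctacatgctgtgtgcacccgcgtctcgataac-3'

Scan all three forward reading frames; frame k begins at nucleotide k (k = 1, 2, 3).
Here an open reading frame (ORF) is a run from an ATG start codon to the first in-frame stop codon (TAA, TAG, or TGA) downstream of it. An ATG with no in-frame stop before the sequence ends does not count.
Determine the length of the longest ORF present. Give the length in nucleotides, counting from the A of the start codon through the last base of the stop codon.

27

Frame 1: TCT ACA TGC TGT GTG CAC CCG CGT CTC GAT AAC — no ATG→stop ORF.
Frame 2: CTA CAT GCT GTG TGC ACC CGC GTC TCG ATA — no ATG→stop ORF.
Frame 3: TAC ATG CTG TGT GCA CCC GCG TCT CGA TAA — ATG at 6, stop TAA at 30 → 27 nt.
Longest: frame 3, positions 6–32, 27 nt = 9 codons = 8 aa. → 27 nucleotides.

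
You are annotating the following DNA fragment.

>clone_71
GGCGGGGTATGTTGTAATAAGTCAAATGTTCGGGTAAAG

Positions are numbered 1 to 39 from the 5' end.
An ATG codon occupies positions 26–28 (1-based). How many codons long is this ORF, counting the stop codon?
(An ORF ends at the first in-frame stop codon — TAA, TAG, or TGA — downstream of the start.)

Codons from position 26: ATG (26–28), TTC (29–31), GGG (32–34), TAA (35–37).
TAA is the first in-frame stop; that's 4 codons including the stop.

4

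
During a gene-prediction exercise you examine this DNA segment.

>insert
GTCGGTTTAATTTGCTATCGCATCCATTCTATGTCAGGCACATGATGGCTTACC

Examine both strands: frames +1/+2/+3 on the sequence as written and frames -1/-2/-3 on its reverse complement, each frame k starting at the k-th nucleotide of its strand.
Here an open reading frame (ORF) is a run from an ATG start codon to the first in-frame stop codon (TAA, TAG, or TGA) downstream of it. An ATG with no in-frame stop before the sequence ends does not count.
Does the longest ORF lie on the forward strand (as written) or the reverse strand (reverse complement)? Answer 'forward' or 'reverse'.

Reverse complement (5'→3'): GGTAAGCCATCATGTGCCTGACATAGAATGGATGCGATAGCAAATTAAACCGAC
Frame +1: GTC GGT TTA ATT TGC TAT CGC ATC CAT TCT ATG TCA GGC ACA TGA TGG CTT ACC — ATG at 31, stop TGA at 43 → 15 nt.
Frame +2: TCG GTT TAA TTT GCT ATC GCA TCC ATT CTA TGT CAG GCA CAT GAT GGC TTA — no ATG→stop ORF.
Frame +3: CGG TTT AAT TTG CTA TCG CAT CCA TTC TAT GTC AGG CAC ATG ATG GCT TAC — no ATG→stop ORF.
Frame -1: GGT AAG CCA TCA TGT GCC TGA CAT AGA ATG GAT GCG ATA GCA AAT TAA ACC GAC — ATG at 28, stop TAA at 46 → 21 nt.
Frame -2: GTA AGC CAT CAT GTG CCT GAC ATA GAA TGG ATG CGA TAG CAA ATT AAA CCG — ATG at 32, stop TAG at 38 → 9 nt.
Frame -3: TAA GCC ATC ATG TGC CTG ACA TAG AAT GGA TGC GAT AGC AAA TTA AAC CGA — ATG at 12, stop TAG at 24 → 15 nt.
Forward-strand max 15 nt; reverse-strand max 21 nt. The reverse strand has the longer ORF.

reverse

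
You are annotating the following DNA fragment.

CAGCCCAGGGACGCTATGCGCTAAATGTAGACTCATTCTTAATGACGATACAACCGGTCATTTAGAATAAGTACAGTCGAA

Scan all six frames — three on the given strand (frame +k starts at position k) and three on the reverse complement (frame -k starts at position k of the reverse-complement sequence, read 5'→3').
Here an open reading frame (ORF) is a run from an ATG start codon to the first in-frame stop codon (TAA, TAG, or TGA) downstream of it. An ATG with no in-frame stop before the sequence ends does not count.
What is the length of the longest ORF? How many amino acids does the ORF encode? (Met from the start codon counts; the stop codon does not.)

15

Reverse complement (5'→3'): TTCGACTGTACTTATTCTAAATGACCGGTTGTATCGTCATTAAGAATGAGTCTACATTTAGCGCATAGCGTCCCTGGGCTG
Frame +1: CAG CCC AGG GAC GCT ATG CGC TAA ATG TAG ACT CAT TCT TAA TGA CGA TAC AAC CGG TCA TTT AGA ATA AGT ACA GTC GAA — ATG at 16, stop TAA at 22 → 9 nt; ATG at 25, stop TAG at 28 → 6 nt.
Frame +2: AGC CCA GGG ACG CTA TGC GCT AAA TGT AGA CTC ATT CTT AAT GAC GAT ACA ACC GGT CAT TTA GAA TAA GTA CAG TCG — no ATG→stop ORF.
Frame +3: GCC CAG GGA CGC TAT GCG CTA AAT GTA GAC TCA TTC TTA ATG ACG ATA CAA CCG GTC ATT TAG AAT AAG TAC AGT CGA — ATG at 42, stop TAG at 63 → 24 nt.
Frame -1: TTC GAC TGT ACT TAT TCT AAA TGA CCG GTT GTA TCG TCA TTA AGA ATG AGT CTA CAT TTA GCG CAT AGC GTC CCT GGG CTG — no ATG→stop ORF.
Frame -2: TCG ACT GTA CTT ATT CTA AAT GAC CGG TTG TAT CGT CAT TAA GAA TGA GTC TAC ATT TAG CGC ATA GCG TCC CTG GGC — no ATG→stop ORF.
Frame -3: CGA CTG TAC TTA TTC TAA ATG ACC GGT TGT ATC GTC ATT AAG AAT GAG TCT ACA TTT AGC GCA TAG CGT CCC TGG GCT — ATG at 21, stop TAG at 66 → 48 nt.
Longest: frame -3, positions 21–68, 48 nt = 16 codons = 15 aa. → 15 amino acids.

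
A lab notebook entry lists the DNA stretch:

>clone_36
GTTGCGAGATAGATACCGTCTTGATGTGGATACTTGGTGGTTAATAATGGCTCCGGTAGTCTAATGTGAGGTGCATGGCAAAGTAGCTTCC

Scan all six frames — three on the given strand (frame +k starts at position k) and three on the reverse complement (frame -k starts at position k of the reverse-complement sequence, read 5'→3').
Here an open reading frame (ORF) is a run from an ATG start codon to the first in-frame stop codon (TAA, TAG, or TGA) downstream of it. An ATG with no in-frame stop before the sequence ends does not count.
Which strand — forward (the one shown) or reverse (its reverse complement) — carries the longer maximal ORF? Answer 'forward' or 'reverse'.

Reverse complement (5'→3'): GGAAGCTACTTTGCCATGCACCTCACATTAGACTACCGGAGCCATTATTAACCACCAAGTATCCACATCAAGACGGTATCTATCTCGCAAC
Frame +1: GTT GCG AGA TAG ATA CCG TCT TGA TGT GGA TAC TTG GTG GTT AAT AAT GGC TCC GGT AGT CTA ATG TGA GGT GCA TGG CAA AGT AGC TTC — ATG at 64, stop TGA at 67 → 6 nt.
Frame +2: TTG CGA GAT AGA TAC CGT CTT GAT GTG GAT ACT TGG TGG TTA ATA ATG GCT CCG GTA GTC TAA TGT GAG GTG CAT GGC AAA GTA GCT TCC — ATG at 47, stop TAA at 62 → 18 nt.
Frame +3: TGC GAG ATA GAT ACC GTC TTG ATG TGG ATA CTT GGT GGT TAA TAA TGG CTC CGG TAG TCT AAT GTG AGG TGC ATG GCA AAG TAG CTT — ATG at 24, stop TAA at 42 → 21 nt; ATG at 75, stop TAG at 84 → 12 nt.
Frame -1: GGA AGC TAC TTT GCC ATG CAC CTC ACA TTA GAC TAC CGG AGC CAT TAT TAA CCA CCA AGT ATC CAC ATC AAG ACG GTA TCT ATC TCG CAA — ATG at 16, stop TAA at 49 → 36 nt.
Frame -2: GAA GCT ACT TTG CCA TGC ACC TCA CAT TAG ACT ACC GGA GCC ATT ATT AAC CAC CAA GTA TCC ACA TCA AGA CGG TAT CTA TCT CGC AAC — no ATG→stop ORF.
Frame -3: AAG CTA CTT TGC CAT GCA CCT CAC ATT AGA CTA CCG GAG CCA TTA TTA ACC ACC AAG TAT CCA CAT CAA GAC GGT ATC TAT CTC GCA — no ATG→stop ORF.
Forward-strand max 21 nt; reverse-strand max 36 nt. The reverse strand has the longer ORF.

reverse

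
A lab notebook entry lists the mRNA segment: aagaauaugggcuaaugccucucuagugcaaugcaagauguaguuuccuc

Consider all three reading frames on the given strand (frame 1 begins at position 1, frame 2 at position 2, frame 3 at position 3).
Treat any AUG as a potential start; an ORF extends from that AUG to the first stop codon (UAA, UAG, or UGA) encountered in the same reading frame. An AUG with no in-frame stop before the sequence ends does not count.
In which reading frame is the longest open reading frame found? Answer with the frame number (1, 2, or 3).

3

Frame 1: AAG AAU AUG GGC UAA UGC CUC UCU AGU GCA AUG CAA GAU GUA GUU UCC — AUG at 7, stop UAA at 13 → 9 nt.
Frame 2: AGA AUA UGG GCU AAU GCC UCU CUA GUG CAA UGC AAG AUG UAG UUU CCU — AUG at 38, stop UAG at 41 → 6 nt.
Frame 3: GAA UAU GGG CUA AUG CCU CUC UAG UGC AAU GCA AGA UGU AGU UUC CUC — AUG at 15, stop UAG at 24 → 12 nt.
Longest ORF is 12 nt in frame 3 (positions 15–26).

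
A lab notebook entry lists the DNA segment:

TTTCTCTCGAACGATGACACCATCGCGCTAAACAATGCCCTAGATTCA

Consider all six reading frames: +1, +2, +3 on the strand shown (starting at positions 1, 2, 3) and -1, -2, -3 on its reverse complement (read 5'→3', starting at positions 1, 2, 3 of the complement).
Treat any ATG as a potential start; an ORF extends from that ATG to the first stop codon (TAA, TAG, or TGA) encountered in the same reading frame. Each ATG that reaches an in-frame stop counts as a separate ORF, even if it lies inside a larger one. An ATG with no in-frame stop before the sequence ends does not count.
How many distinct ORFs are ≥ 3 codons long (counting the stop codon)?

2

Reverse complement (5'→3'): TGAATCTAGGGCATTGTTTAGCGCGATGGTGTCATCGTTCGAGAGAAA
Frame +1: TTT CTC TCG AAC GAT GAC ACC ATC GCG CTA AAC AAT GCC CTA GAT TCA — no ATG→stop ORF.
Frame +2: TTC TCT CGA ACG ATG ACA CCA TCG CGC TAA ACA ATG CCC TAG ATT — ATG at 14, stop TAA at 29 → 18 nt; ATG at 35, stop TAG at 41 → 9 nt.
Frame +3: TCT CTC GAA CGA TGA CAC CAT CGC GCT AAA CAA TGC CCT AGA TTC — no ATG→stop ORF.
Frame -1: TGA ATC TAG GGC ATT GTT TAG CGC GAT GGT GTC ATC GTT CGA GAG AAA — no ATG→stop ORF.
Frame -2: GAA TCT AGG GCA TTG TTT AGC GCG ATG GTG TCA TCG TTC GAG AGA — no ATG→stop ORF.
Frame -3: AAT CTA GGG CAT TGT TTA GCG CGA TGG TGT CAT CGT TCG AGA GAA — no ATG→stop ORF.
ORFs ≥ 3 codons: frame +2 14–31 (6 codons), frame +2 35–43 (3 codons). Count = 2.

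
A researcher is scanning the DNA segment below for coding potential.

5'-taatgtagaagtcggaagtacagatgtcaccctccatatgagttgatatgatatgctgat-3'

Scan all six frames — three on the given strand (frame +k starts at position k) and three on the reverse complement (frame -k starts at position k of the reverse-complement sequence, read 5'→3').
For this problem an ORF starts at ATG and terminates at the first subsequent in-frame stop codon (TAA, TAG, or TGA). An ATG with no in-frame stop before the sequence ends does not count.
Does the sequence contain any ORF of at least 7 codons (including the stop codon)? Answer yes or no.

Reverse complement (5'→3'): ATCAGCATATCATATCAACTCATATGGAGGGTGACATCTGTACTTCCGACTTCTACATTA
Frame +1: TAA TGT AGA AGT CGG AAG TAC AGA TGT CAC CCT CCA TAT GAG TTG ATA TGA TAT GCT GAT — no ATG→stop ORF.
Frame +2: AAT GTA GAA GTC GGA AGT ACA GAT GTC ACC CTC CAT ATG AGT TGA TAT GAT ATG CTG — ATG at 38, stop TGA at 44 → 9 nt.
Frame +3: ATG TAG AAG TCG GAA GTA CAG ATG TCA CCC TCC ATA TGA GTT GAT ATG ATA TGC TGA — ATG at 3, stop TAG at 6 → 6 nt; ATG at 24, stop TGA at 39 → 18 nt; ATG at 48, stop TGA at 57 → 12 nt.
Frame -1: ATC AGC ATA TCA TAT CAA CTC ATA TGG AGG GTG ACA TCT GTA CTT CCG ACT TCT ACA TTA — no ATG→stop ORF.
Frame -2: TCA GCA TAT CAT ATC AAC TCA TAT GGA GGG TGA CAT CTG TAC TTC CGA CTT CTA CAT — no ATG→stop ORF.
Frame -3: CAG CAT ATC ATA TCA ACT CAT ATG GAG GGT GAC ATC TGT ACT TCC GAC TTC TAC ATT — no ATG→stop ORF.
Largest ORF found is 6 codons < 7, so no.

no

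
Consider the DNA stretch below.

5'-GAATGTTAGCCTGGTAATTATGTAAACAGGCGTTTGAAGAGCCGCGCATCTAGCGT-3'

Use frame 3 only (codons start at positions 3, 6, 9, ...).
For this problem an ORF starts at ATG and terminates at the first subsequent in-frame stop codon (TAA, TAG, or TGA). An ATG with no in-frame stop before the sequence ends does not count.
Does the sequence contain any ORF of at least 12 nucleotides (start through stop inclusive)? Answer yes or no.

Frame 3: ATG TTA GCC TGG TAA TTA TGT AAA CAG GCG TTT GAA GAG CCG CGC ATC TAG CGT — ATG at 3, stop TAA at 15 → 15 nt.
Frame 3 has an ORF of 15 nucleotides (positions 3–17) ≥ 12, so yes.

yes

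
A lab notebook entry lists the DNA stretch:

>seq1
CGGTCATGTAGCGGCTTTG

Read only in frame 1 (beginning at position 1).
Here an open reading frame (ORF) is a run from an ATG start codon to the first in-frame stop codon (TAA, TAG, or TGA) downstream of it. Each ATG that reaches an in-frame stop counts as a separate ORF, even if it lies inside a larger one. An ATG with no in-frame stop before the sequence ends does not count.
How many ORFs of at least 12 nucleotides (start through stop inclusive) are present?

Frame 1: CGG TCA TGT AGC GGC TTT — no ATG→stop ORF.
No ORF reaches 12 nucleotides. Count = 0.

0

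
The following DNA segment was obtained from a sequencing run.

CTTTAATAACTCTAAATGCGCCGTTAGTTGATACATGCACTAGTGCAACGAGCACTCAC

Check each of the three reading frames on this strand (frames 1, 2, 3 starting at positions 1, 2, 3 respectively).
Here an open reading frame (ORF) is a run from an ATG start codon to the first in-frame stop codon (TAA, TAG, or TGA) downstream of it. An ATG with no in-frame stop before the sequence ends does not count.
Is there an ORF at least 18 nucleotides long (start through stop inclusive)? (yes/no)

no

Frame 1: CTT TAA TAA CTC TAA ATG CGC CGT TAG TTG ATA CAT GCA CTA GTG CAA CGA GCA CTC — ATG at 16, stop TAG at 25 → 12 nt.
Frame 2: TTT AAT AAC TCT AAA TGC GCC GTT AGT TGA TAC ATG CAC TAG TGC AAC GAG CAC TCA — ATG at 35, stop TAG at 41 → 9 nt.
Frame 3: TTA ATA ACT CTA AAT GCG CCG TTA GTT GAT ACA TGC ACT AGT GCA ACG AGC ACT CAC — no ATG→stop ORF.
Largest ORF found is 12 nucleotides < 18, so no.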